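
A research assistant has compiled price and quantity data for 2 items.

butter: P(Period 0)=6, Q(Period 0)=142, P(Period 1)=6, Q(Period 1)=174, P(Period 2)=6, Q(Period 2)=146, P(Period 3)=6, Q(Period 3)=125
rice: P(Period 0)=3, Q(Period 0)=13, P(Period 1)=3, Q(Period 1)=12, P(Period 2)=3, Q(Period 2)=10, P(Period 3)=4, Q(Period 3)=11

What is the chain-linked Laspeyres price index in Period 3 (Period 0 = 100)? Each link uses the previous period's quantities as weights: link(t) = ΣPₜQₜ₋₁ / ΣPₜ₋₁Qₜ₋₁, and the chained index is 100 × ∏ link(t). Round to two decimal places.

101.10

Link Period 0→Period 1:
ΣP(Period 1)Q(Period 0) = 6×142 + 3×13 = 852 + 39 = 891
ΣP(Period 0)Q(Period 0) = 6×142 + 3×13 = 852 + 39 = 891
link = 891/891 = 1.000000
Link Period 1→Period 2:
ΣP(Period 2)Q(Period 1) = 6×174 + 3×12 = 1044 + 36 = 1080
ΣP(Period 1)Q(Period 1) = 6×174 + 3×12 = 1044 + 36 = 1080
link = 1080/1080 = 1.000000
Link Period 2→Period 3:
ΣP(Period 3)Q(Period 2) = 6×146 + 4×10 = 876 + 40 = 916
ΣP(Period 2)Q(Period 2) = 6×146 + 3×10 = 876 + 30 = 906
link = 916/906 = 1.011038
Chained index = 100 × 1.000000 × 1.000000 × 1.011038 = 101.1038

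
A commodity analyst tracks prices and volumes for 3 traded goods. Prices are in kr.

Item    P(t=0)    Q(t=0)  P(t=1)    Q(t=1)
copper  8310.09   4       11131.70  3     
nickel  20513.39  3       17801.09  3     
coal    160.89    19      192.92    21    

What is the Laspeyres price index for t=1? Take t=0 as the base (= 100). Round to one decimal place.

Laspeyres price index uses base-period quantities as weights.
ΣP(t=1)·Q(t=0) = 11131.70×4 + 17801.09×3 + 192.92×19 = 44526.8 + 53403.27 + 3665.48 = 101595.55
ΣP(t=0)·Q(t=0) = 8310.09×4 + 20513.39×3 + 160.89×19 = 33240.36 + 61540.17 + 3056.91 = 97837.44
Index = 101595.55 / 97837.44 × 100 = 103.8412

103.8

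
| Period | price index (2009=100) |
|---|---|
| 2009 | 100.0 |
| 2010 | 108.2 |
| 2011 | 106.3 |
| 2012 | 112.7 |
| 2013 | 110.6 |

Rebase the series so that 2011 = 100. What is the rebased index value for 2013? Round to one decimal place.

Rebased(2013) = 110.6 / 106.3 × 100 = 104.0452

104.0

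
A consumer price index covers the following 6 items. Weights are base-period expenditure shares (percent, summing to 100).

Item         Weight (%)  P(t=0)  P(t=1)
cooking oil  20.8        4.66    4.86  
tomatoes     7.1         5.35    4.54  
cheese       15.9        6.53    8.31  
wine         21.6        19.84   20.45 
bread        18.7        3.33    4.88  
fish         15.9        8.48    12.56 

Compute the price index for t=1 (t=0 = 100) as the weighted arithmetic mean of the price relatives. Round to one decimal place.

cooking oil: 20.8 × (4.86/4.66) = 20.8 × 1.042918 = 21.6927
tomatoes: 7.1 × (4.54/5.35) = 7.1 × 0.848598 = 6.0250
cheese: 15.9 × (8.31/6.53) = 15.9 × 1.272588 = 20.2342
wine: 21.6 × (20.45/19.84) = 21.6 × 1.030746 = 22.2641
bread: 18.7 × (4.88/3.33) = 18.7 × 1.465465 = 27.4042
fish: 15.9 × (12.56/8.48) = 15.9 × 1.481132 = 23.5500
Index = Σ wᵢ·(p₁ᵢ/p₀ᵢ) = 21.6927 + 6.0250 + 20.2342 + 22.2641 + 27.4042 + 23.5500 = 121.1702

121.2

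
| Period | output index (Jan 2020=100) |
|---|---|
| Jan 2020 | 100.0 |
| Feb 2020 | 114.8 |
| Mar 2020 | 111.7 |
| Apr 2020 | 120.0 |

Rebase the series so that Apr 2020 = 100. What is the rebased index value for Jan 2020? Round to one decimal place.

83.3

Rebased(Jan 2020) = 100.0 / 120.0 × 100 = 83.3333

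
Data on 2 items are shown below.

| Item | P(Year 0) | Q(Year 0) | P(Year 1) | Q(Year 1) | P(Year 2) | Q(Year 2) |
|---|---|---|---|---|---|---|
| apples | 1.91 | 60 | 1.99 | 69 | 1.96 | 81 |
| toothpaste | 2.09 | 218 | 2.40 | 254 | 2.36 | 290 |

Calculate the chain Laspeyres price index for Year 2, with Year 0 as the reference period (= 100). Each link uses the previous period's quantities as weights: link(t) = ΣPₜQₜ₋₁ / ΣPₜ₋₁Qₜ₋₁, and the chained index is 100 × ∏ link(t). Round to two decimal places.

110.85

Link Year 0→Year 1:
ΣP(Year 1)Q(Year 0) = 1.99×60 + 2.40×218 = 119.4 + 523.2 = 642.6
ΣP(Year 0)Q(Year 0) = 1.91×60 + 2.09×218 = 114.6 + 455.62 = 570.22
link = 642.6/570.22 = 1.126933
Link Year 1→Year 2:
ΣP(Year 2)Q(Year 1) = 1.96×69 + 2.36×254 = 135.24 + 599.44 = 734.68
ΣP(Year 1)Q(Year 1) = 1.99×69 + 2.40×254 = 137.31 + 609.6 = 746.91
link = 734.68/746.91 = 0.983626
Chained index = 100 × 1.126933 × 0.983626 = 110.8481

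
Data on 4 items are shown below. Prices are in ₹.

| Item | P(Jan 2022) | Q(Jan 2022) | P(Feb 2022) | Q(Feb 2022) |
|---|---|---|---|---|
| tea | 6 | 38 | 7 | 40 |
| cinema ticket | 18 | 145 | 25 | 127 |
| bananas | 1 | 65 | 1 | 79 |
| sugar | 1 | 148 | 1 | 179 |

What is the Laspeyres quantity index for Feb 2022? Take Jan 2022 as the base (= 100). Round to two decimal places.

Laspeyres quantity index uses base-period prices as weights.
ΣP(Jan 2022)·Q(Feb 2022) = 6×40 + 18×127 + 1×79 + 1×179 = 240 + 2286 + 79 + 179 = 2784
ΣP(Jan 2022)·Q(Jan 2022) = 6×38 + 18×145 + 1×65 + 1×148 = 228 + 2610 + 65 + 148 = 3051
Index = 2784 / 3051 × 100 = 91.2488

91.25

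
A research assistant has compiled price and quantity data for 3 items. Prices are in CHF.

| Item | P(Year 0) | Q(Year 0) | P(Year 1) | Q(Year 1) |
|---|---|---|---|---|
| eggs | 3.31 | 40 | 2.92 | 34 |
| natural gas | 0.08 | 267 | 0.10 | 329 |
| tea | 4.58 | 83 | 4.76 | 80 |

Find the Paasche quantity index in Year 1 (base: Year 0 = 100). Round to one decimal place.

Paasche quantity index uses current-period prices as weights.
ΣP(Year 1)·Q(Year 1) = 2.92×34 + 0.10×329 + 4.76×80 = 99.28 + 32.9 + 380.8 = 512.98
ΣP(Year 1)·Q(Year 0) = 2.92×40 + 0.10×267 + 4.76×83 = 116.8 + 26.7 + 395.08 = 538.58
Index = 512.98 / 538.58 × 100 = 95.2468

95.2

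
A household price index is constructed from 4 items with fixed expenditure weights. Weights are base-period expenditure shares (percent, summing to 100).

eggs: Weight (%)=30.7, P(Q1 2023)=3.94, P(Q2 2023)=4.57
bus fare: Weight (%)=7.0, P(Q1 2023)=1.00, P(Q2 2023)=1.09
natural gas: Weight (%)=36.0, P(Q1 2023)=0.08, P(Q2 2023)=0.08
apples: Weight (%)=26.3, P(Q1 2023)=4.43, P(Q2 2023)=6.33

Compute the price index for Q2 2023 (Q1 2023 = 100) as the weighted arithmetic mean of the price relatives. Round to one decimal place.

eggs: 30.7 × (4.57/3.94) = 30.7 × 1.159898 = 35.6089
bus fare: 7.0 × (1.09/1.00) = 7.0 × 1.090000 = 7.6300
natural gas: 36.0 × (0.08/0.08) = 36.0 × 1.000000 = 36.0000
apples: 26.3 × (6.33/4.43) = 26.3 × 1.428894 = 37.5799
Index = Σ wᵢ·(p₁ᵢ/p₀ᵢ) = 35.6089 + 7.6300 + 36.0000 + 37.5799 = 116.8188

116.8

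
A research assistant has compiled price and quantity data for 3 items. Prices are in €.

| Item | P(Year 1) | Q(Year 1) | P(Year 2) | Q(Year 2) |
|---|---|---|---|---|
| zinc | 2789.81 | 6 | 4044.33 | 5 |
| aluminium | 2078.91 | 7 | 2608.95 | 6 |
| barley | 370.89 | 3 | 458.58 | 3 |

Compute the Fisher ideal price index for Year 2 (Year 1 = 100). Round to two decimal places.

Laspeyres component (base-period weights):
ΣP(Year 2)Q(Year 1) = 4044.33×6 + 2608.95×7 + 458.58×3 = 24265.98 + 18262.65 + 1375.74 = 43904.37
ΣP(Year 1)Q(Year 1) = 2789.81×6 + 2078.91×7 + 370.89×3 = 16738.86 + 14552.37 + 1112.67 = 32403.9
L = 43904.37 / 32403.9 × 100 = 135.4910
Paasche component (current-period weights):
ΣP(Year 2)Q(Year 2) = 4044.33×5 + 2608.95×6 + 458.58×3 = 20221.65 + 15653.7 + 1375.74 = 37251.09
ΣP(Year 1)Q(Year 2) = 2789.81×5 + 2078.91×6 + 370.89×3 = 13949.05 + 12473.46 + 1112.67 = 27535.18
P = 37251.09 / 27535.18 × 100 = 135.2854
Fisher = √(L × P) = √(135.4910 × 135.2854) = 135.3882

135.39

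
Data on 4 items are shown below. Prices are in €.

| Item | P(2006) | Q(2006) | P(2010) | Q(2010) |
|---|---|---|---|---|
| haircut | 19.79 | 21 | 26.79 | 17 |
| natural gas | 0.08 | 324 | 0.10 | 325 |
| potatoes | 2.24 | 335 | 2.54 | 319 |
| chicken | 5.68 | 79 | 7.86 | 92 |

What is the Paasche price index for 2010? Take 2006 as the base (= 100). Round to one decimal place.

Paasche price index uses current-period quantities as weights.
ΣP(2010)·Q(2010) = 26.79×17 + 0.10×325 + 2.54×319 + 7.86×92 = 455.43 + 32.5 + 810.26 + 723.12 = 2021.31
ΣP(2006)·Q(2010) = 19.79×17 + 0.08×325 + 2.24×319 + 5.68×92 = 336.43 + 26 + 714.56 + 522.56 = 1599.55
Index = 2021.31 / 1599.55 × 100 = 126.3674

126.4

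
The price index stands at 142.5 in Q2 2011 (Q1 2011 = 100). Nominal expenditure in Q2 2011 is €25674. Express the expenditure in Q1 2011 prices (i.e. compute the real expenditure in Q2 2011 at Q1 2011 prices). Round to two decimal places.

Real = Nominal ÷ (Index/100) = 25674 ÷ (142.5/100)
     = 25674 ÷ 1.425 = 18016.8421

18016.84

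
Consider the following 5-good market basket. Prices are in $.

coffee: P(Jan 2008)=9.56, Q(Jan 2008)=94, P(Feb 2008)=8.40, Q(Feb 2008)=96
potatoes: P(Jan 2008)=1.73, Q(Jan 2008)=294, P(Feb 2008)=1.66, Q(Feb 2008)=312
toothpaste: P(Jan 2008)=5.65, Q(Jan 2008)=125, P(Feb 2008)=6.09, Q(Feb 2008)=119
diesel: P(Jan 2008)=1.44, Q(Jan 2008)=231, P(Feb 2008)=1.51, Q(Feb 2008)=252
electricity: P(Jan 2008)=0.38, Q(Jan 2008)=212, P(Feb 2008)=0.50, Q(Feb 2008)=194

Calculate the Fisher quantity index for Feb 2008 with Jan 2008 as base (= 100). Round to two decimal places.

Laspeyres component (base-period weights):
ΣP(Jan 2008)Q(Feb 2008) = 9.56×96 + 1.73×312 + 5.65×119 + 1.44×252 + 0.38×194 = 917.76 + 539.76 + 672.35 + 362.88 + 73.72 = 2566.47
ΣP(Jan 2008)Q(Jan 2008) = 9.56×94 + 1.73×294 + 5.65×125 + 1.44×231 + 0.38×212 = 898.64 + 508.62 + 706.25 + 332.64 + 80.56 = 2526.71
L = 2566.47 / 2526.71 × 100 = 101.5736
Paasche component (current-period weights):
ΣP(Feb 2008)Q(Feb 2008) = 8.40×96 + 1.66×312 + 6.09×119 + 1.51×252 + 0.50×194 = 806.4 + 517.92 + 724.71 + 380.52 + 97 = 2526.55
ΣP(Feb 2008)Q(Jan 2008) = 8.40×94 + 1.66×294 + 6.09×125 + 1.51×231 + 0.50×212 = 789.6 + 488.04 + 761.25 + 348.81 + 106 = 2493.7
P = 2526.55 / 2493.7 × 100 = 101.3173
Fisher = √(L × P) = √(101.5736 × 101.3173) = 101.4454

101.45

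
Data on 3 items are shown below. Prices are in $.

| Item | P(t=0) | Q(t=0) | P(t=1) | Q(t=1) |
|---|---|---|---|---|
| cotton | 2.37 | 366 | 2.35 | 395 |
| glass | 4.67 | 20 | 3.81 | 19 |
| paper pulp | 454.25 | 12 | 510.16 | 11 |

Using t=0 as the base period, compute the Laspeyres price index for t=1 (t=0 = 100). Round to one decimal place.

Laspeyres price index uses base-period quantities as weights.
ΣP(t=1)·Q(t=0) = 2.35×366 + 3.81×20 + 510.16×12 = 860.1 + 76.2 + 6121.92 = 7058.22
ΣP(t=0)·Q(t=0) = 2.37×366 + 4.67×20 + 454.25×12 = 867.42 + 93.4 + 5451 = 6411.82
Index = 7058.22 / 6411.82 × 100 = 110.0814

110.1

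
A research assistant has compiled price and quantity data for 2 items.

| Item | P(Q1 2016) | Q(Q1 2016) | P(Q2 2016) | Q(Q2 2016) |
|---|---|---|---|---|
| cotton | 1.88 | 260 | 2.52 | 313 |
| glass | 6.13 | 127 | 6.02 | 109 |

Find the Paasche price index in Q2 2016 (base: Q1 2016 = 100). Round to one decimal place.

115.0

Paasche price index uses current-period quantities as weights.
ΣP(Q2 2016)·Q(Q2 2016) = 2.52×313 + 6.02×109 = 788.76 + 656.18 = 1444.94
ΣP(Q1 2016)·Q(Q2 2016) = 1.88×313 + 6.13×109 = 588.44 + 668.17 = 1256.61
Index = 1444.94 / 1256.61 × 100 = 114.9871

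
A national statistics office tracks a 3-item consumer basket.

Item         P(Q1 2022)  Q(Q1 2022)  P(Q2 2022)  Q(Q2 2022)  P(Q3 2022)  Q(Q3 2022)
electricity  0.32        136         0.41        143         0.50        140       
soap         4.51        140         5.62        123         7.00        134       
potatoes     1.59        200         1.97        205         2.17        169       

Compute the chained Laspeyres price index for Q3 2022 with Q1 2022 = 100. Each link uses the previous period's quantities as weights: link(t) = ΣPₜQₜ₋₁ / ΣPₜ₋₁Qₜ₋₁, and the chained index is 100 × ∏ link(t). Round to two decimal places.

Link Q1 2022→Q2 2022:
ΣP(Q2 2022)Q(Q1 2022) = 0.41×136 + 5.62×140 + 1.97×200 = 55.76 + 786.8 + 394 = 1236.56
ΣP(Q1 2022)Q(Q1 2022) = 0.32×136 + 4.51×140 + 1.59×200 = 43.52 + 631.4 + 318 = 992.92
link = 1236.56/992.92 = 1.245377
Link Q2 2022→Q3 2022:
ΣP(Q3 2022)Q(Q2 2022) = 0.50×143 + 7.00×123 + 2.17×205 = 71.5 + 861 + 444.85 = 1377.35
ΣP(Q2 2022)Q(Q2 2022) = 0.41×143 + 5.62×123 + 1.97×205 = 58.63 + 691.26 + 403.85 = 1153.74
link = 1377.35/1153.74 = 1.193813
Chained index = 100 × 1.245377 × 1.193813 = 148.6748

148.67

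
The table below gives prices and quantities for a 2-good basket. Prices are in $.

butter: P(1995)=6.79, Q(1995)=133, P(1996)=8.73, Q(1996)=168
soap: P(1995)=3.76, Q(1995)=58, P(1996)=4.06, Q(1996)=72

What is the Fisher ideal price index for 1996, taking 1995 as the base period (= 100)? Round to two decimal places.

Laspeyres component (base-period weights):
ΣP(1996)Q(1995) = 8.73×133 + 4.06×58 = 1161.09 + 235.48 = 1396.57
ΣP(1995)Q(1995) = 6.79×133 + 3.76×58 = 903.07 + 218.08 = 1121.15
L = 1396.57 / 1121.15 × 100 = 124.5658
Paasche component (current-period weights):
ΣP(1996)Q(1996) = 8.73×168 + 4.06×72 = 1466.64 + 292.32 = 1758.96
ΣP(1995)Q(1996) = 6.79×168 + 3.76×72 = 1140.72 + 270.72 = 1411.44
P = 1758.96 / 1411.44 × 100 = 124.6217
Fisher = √(L × P) = √(124.5658 × 124.6217) = 124.5938

124.59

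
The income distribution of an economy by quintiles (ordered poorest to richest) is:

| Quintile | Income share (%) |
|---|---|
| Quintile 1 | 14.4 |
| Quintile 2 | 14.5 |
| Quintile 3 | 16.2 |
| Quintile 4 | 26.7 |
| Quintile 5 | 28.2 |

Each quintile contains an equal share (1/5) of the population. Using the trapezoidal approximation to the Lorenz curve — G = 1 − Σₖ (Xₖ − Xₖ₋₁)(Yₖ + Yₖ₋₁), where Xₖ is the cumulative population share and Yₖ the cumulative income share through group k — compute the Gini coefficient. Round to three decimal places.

0.159

Cumulative income shares Yₖ: 0.1440, 0.2890, 0.4510, 0.7180, 1.0000
Σ (Xₖ−Xₖ₋₁)(Yₖ+Yₖ₋₁) = (1/5)(0.1440+0.0000) + (1/5)(0.2890+0.1440) + (1/5)(0.4510+0.2890) + (1/5)(0.7180+0.4510) + (1/5)(1.0000+0.7180)
  = 0.0288 + 0.0866 + 0.1480 + 0.2338 + 0.3436 = 0.8408
G = 1 − 0.8408 = 0.1592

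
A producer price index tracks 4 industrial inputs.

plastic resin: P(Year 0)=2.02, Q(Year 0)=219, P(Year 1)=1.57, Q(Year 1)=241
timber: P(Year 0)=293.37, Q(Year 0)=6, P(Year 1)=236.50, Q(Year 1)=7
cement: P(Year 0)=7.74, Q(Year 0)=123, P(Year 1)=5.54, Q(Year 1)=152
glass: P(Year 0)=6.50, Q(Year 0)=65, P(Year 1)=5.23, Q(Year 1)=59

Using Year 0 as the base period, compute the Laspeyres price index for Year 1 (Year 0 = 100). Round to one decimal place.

Laspeyres price index uses base-period quantities as weights.
ΣP(Year 1)·Q(Year 0) = 1.57×219 + 236.50×6 + 5.54×123 + 5.23×65 = 343.83 + 1419 + 681.42 + 339.95 = 2784.2
ΣP(Year 0)·Q(Year 0) = 2.02×219 + 293.37×6 + 7.74×123 + 6.50×65 = 442.38 + 1760.22 + 952.02 + 422.5 = 3577.12
Index = 2784.2 / 3577.12 × 100 = 77.8336

77.8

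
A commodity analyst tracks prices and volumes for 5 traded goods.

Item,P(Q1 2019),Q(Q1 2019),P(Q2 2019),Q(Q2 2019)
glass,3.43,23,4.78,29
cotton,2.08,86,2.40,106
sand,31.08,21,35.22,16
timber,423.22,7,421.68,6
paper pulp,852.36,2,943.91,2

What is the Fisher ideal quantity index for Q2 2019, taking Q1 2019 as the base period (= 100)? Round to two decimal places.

Laspeyres component (base-period weights):
ΣP(Q1 2019)Q(Q2 2019) = 3.43×29 + 2.08×106 + 31.08×16 + 423.22×6 + 852.36×2 = 99.47 + 220.48 + 497.28 + 2539.32 + 1704.72 = 5061.27
ΣP(Q1 2019)Q(Q1 2019) = 3.43×23 + 2.08×86 + 31.08×21 + 423.22×7 + 852.36×2 = 78.89 + 178.88 + 652.68 + 2962.54 + 1704.72 = 5577.71
L = 5061.27 / 5577.71 × 100 = 90.7410
Paasche component (current-period weights):
ΣP(Q2 2019)Q(Q2 2019) = 4.78×29 + 2.40×106 + 35.22×16 + 421.68×6 + 943.91×2 = 138.62 + 254.4 + 563.52 + 2530.08 + 1887.82 = 5374.44
ΣP(Q2 2019)Q(Q1 2019) = 4.78×23 + 2.40×86 + 35.22×21 + 421.68×7 + 943.91×2 = 109.94 + 206.4 + 739.62 + 2951.76 + 1887.82 = 5895.54
P = 5374.44 / 5895.54 × 100 = 91.1611
Fisher = √(L × P) = √(90.7410 × 91.1611) = 90.9508

90.95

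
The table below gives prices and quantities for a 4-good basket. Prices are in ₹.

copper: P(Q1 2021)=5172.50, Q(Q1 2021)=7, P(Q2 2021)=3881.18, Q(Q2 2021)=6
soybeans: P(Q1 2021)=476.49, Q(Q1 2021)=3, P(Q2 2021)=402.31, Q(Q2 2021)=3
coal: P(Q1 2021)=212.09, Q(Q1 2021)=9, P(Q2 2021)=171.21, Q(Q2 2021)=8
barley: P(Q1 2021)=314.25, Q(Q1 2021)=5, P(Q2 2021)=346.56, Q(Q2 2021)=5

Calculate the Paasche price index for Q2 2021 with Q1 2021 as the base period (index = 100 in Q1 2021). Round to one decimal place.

Paasche price index uses current-period quantities as weights.
ΣP(Q2 2021)·Q(Q2 2021) = 3881.18×6 + 402.31×3 + 171.21×8 + 346.56×5 = 23287.08 + 1206.93 + 1369.68 + 1732.8 = 27596.49
ΣP(Q1 2021)·Q(Q2 2021) = 5172.50×6 + 476.49×3 + 212.09×8 + 314.25×5 = 31035 + 1429.47 + 1696.72 + 1571.25 = 35732.44
Index = 27596.49 / 35732.44 × 100 = 77.2309

77.2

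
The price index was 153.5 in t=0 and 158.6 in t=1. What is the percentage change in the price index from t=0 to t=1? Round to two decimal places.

3.32%

Change = (158.6 − 153.5) / 153.5 × 100
       = 5.1 / 153.5 × 100 = 3.3225%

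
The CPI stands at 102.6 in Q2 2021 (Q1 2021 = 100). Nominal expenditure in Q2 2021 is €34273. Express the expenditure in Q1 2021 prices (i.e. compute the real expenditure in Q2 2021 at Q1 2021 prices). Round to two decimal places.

33404.48

Real = Nominal ÷ (Index/100) = 34273 ÷ (102.6/100)
     = 34273 ÷ 1.026 = 33404.4834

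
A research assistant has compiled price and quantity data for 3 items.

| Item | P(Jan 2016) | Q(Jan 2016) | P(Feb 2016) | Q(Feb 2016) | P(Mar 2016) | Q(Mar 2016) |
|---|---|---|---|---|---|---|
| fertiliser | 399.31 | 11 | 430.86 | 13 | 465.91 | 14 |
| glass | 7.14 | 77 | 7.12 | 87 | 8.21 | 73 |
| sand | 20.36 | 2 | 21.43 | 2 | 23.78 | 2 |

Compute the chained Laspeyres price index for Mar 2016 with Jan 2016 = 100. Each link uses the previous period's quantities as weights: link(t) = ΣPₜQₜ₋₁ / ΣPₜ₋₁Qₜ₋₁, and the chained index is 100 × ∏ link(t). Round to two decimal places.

116.46

Link Jan 2016→Feb 2016:
ΣP(Feb 2016)Q(Jan 2016) = 430.86×11 + 7.12×77 + 21.43×2 = 4739.46 + 548.24 + 42.86 = 5330.56
ΣP(Jan 2016)Q(Jan 2016) = 399.31×11 + 7.14×77 + 20.36×2 = 4392.41 + 549.78 + 40.72 = 4982.91
link = 5330.56/4982.91 = 1.069768
Link Feb 2016→Mar 2016:
ΣP(Mar 2016)Q(Feb 2016) = 465.91×13 + 8.21×87 + 23.78×2 = 6056.83 + 714.27 + 47.56 = 6818.66
ΣP(Feb 2016)Q(Feb 2016) = 430.86×13 + 7.12×87 + 21.43×2 = 5601.18 + 619.44 + 42.86 = 6263.48
link = 6818.66/6263.48 = 1.088638
Chained index = 100 × 1.069768 × 1.088638 = 116.4590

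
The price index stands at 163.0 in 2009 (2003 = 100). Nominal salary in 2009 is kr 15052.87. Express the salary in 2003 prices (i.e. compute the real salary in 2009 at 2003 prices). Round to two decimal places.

9234.89

Real = Nominal ÷ (Index/100) = 15052.87 ÷ (163.0/100)
     = 15052.87 ÷ 1.630 = 9234.8896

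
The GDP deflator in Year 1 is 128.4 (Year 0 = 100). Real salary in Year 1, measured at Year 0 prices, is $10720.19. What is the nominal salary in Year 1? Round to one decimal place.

Nominal = Real × (Index/100) = 10720.19 × (128.4/100)
        = 10720.19 × 1.284 = 13764.7240

13764.7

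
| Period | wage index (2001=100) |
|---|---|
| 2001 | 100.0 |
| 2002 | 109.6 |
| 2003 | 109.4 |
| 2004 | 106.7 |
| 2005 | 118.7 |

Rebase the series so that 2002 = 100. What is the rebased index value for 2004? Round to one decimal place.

97.4

Rebased(2004) = 106.7 / 109.6 × 100 = 97.3540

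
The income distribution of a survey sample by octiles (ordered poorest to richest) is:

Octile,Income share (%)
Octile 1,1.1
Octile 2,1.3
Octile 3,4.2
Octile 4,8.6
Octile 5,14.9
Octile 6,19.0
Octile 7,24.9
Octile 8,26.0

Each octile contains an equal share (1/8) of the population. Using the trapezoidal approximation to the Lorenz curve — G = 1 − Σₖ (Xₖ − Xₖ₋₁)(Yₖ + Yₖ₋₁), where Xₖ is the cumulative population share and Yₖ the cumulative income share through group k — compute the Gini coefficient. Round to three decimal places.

0.429

Cumulative income shares Yₖ: 0.0110, 0.0240, 0.0660, 0.1520, 0.3010, 0.4910, 0.7400, 1.0000
Σ (Xₖ−Xₖ₋₁)(Yₖ+Yₖ₋₁) = (1/8)(0.0110+0.0000) + (1/8)(0.0240+0.0110) + (1/8)(0.0660+0.0240) + (1/8)(0.1520+0.0660) + (1/8)(0.3010+0.1520) + (1/8)(0.4910+0.3010) + (1/8)(0.7400+0.4910) + (1/8)(1.0000+0.7400)
  = 0.0014 + 0.0044 + 0.0112 + 0.0272 + 0.0566 + 0.0990 + 0.1539 + 0.2175 = 0.5713
G = 1 − 0.5713 = 0.4287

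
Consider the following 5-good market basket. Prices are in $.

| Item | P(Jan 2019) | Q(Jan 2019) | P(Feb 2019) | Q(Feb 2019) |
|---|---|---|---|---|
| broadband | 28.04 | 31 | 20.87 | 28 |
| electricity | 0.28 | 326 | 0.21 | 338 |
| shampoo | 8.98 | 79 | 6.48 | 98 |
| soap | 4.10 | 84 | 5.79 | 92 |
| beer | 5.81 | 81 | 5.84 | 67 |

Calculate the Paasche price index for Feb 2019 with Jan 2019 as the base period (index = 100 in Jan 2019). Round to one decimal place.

87.7

Paasche price index uses current-period quantities as weights.
ΣP(Feb 2019)·Q(Feb 2019) = 20.87×28 + 0.21×338 + 6.48×98 + 5.79×92 + 5.84×67 = 584.36 + 70.98 + 635.04 + 532.68 + 391.28 = 2214.34
ΣP(Jan 2019)·Q(Feb 2019) = 28.04×28 + 0.28×338 + 8.98×98 + 4.10×92 + 5.81×67 = 785.12 + 94.64 + 880.04 + 377.2 + 389.27 = 2526.27
Index = 2214.34 / 2526.27 × 100 = 87.6525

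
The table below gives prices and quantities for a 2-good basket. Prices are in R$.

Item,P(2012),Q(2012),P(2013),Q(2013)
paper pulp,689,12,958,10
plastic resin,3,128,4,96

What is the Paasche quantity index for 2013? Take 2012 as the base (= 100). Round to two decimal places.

Paasche quantity index uses current-period prices as weights.
ΣP(2013)·Q(2013) = 958×10 + 4×96 = 9580 + 384 = 9964
ΣP(2013)·Q(2012) = 958×12 + 4×128 = 11496 + 512 = 12008
Index = 9964 / 12008 × 100 = 82.9780

82.98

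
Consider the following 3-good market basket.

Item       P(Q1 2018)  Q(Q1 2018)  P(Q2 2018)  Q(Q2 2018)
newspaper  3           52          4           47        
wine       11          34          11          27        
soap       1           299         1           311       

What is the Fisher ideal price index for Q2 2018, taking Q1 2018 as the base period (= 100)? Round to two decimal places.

Laspeyres component (base-period weights):
ΣP(Q2 2018)Q(Q1 2018) = 4×52 + 11×34 + 1×299 = 208 + 374 + 299 = 881
ΣP(Q1 2018)Q(Q1 2018) = 3×52 + 11×34 + 1×299 = 156 + 374 + 299 = 829
L = 881 / 829 × 100 = 106.2726
Paasche component (current-period weights):
ΣP(Q2 2018)Q(Q2 2018) = 4×47 + 11×27 + 1×311 = 188 + 297 + 311 = 796
ΣP(Q1 2018)Q(Q2 2018) = 3×47 + 11×27 + 1×311 = 141 + 297 + 311 = 749
P = 796 / 749 × 100 = 106.2750
Fisher = √(L × P) = √(106.2726 × 106.2750) = 106.2738

106.27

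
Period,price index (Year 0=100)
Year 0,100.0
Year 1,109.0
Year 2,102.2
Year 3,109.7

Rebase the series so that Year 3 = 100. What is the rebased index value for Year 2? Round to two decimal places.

Rebased(Year 2) = 102.2 / 109.7 × 100 = 93.1632

93.16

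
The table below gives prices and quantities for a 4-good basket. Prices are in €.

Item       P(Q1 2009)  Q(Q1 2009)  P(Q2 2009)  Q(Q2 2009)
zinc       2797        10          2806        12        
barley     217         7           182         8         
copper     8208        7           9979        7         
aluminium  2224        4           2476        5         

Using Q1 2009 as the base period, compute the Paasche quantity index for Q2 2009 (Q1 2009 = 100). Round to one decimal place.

107.6

Paasche quantity index uses current-period prices as weights.
ΣP(Q2 2009)·Q(Q2 2009) = 2806×12 + 182×8 + 9979×7 + 2476×5 = 33672 + 1456 + 69853 + 12380 = 117361
ΣP(Q2 2009)·Q(Q1 2009) = 2806×10 + 182×7 + 9979×7 + 2476×4 = 28060 + 1274 + 69853 + 9904 = 109091
Index = 117361 / 109091 × 100 = 107.5808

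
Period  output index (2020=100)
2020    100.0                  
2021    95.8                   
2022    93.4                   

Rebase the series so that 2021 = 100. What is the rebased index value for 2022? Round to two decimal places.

97.49

Rebased(2022) = 93.4 / 95.8 × 100 = 97.4948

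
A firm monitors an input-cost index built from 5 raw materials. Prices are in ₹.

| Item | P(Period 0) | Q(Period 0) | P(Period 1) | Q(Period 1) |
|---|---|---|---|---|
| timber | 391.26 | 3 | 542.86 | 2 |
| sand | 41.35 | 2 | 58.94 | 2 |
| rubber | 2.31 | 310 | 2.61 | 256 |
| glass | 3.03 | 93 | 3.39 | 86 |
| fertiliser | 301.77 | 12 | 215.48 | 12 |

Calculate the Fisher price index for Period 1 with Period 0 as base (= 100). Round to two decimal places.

90.89

Laspeyres component (base-period weights):
ΣP(Period 1)Q(Period 0) = 542.86×3 + 58.94×2 + 2.61×310 + 3.39×93 + 215.48×12 = 1628.58 + 117.88 + 809.1 + 315.27 + 2585.76 = 5456.59
ΣP(Period 0)Q(Period 0) = 391.26×3 + 41.35×2 + 2.31×310 + 3.03×93 + 301.77×12 = 1173.78 + 82.7 + 716.1 + 281.79 + 3621.24 = 5875.61
L = 5456.59 / 5875.61 × 100 = 92.8685
Paasche component (current-period weights):
ΣP(Period 1)Q(Period 1) = 542.86×2 + 58.94×2 + 2.61×256 + 3.39×86 + 215.48×12 = 1085.72 + 117.88 + 668.16 + 291.54 + 2585.76 = 4749.06
ΣP(Period 0)Q(Period 1) = 391.26×2 + 41.35×2 + 2.31×256 + 3.03×86 + 301.77×12 = 782.52 + 82.7 + 591.36 + 260.58 + 3621.24 = 5338.4
P = 4749.06 / 5338.4 × 100 = 88.9604
Fisher = √(L × P) = √(92.8685 × 88.9604) = 90.8934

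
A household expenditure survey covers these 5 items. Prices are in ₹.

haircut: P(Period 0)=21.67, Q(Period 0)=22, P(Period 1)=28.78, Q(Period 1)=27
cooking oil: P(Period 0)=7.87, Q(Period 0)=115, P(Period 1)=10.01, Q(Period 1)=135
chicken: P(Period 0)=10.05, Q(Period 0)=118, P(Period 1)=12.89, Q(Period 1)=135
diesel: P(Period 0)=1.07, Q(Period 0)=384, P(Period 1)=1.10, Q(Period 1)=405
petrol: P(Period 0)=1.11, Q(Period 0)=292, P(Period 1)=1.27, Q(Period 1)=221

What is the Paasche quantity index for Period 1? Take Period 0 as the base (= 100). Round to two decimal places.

112.11

Paasche quantity index uses current-period prices as weights.
ΣP(Period 1)·Q(Period 1) = 28.78×27 + 10.01×135 + 12.89×135 + 1.10×405 + 1.27×221 = 777.06 + 1351.35 + 1740.15 + 445.5 + 280.67 = 4594.73
ΣP(Period 1)·Q(Period 0) = 28.78×22 + 10.01×115 + 12.89×118 + 1.10×384 + 1.27×292 = 633.16 + 1151.15 + 1521.02 + 422.4 + 370.84 = 4098.57
Index = 4594.73 / 4098.57 × 100 = 112.1057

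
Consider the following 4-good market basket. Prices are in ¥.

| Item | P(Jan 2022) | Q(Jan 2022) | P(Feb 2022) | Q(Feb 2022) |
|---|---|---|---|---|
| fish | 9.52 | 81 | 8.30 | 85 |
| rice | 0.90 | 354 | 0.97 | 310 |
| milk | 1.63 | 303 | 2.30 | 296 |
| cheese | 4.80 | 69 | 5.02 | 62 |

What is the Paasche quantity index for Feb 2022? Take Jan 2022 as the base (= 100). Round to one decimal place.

Paasche quantity index uses current-period prices as weights.
ΣP(Feb 2022)·Q(Feb 2022) = 8.30×85 + 0.97×310 + 2.30×296 + 5.02×62 = 705.5 + 300.7 + 680.8 + 311.24 = 1998.24
ΣP(Feb 2022)·Q(Jan 2022) = 8.30×81 + 0.97×354 + 2.30×303 + 5.02×69 = 672.3 + 343.38 + 696.9 + 346.38 = 2058.96
Index = 1998.24 / 2058.96 × 100 = 97.0509

97.1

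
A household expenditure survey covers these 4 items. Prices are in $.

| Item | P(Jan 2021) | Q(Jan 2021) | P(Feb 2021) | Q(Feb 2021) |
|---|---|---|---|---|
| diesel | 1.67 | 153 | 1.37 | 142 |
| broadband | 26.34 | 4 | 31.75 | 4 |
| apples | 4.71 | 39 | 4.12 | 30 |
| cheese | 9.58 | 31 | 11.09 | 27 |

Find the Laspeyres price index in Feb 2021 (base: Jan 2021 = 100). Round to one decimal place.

99.9

Laspeyres price index uses base-period quantities as weights.
ΣP(Feb 2021)·Q(Jan 2021) = 1.37×153 + 31.75×4 + 4.12×39 + 11.09×31 = 209.61 + 127 + 160.68 + 343.79 = 841.08
ΣP(Jan 2021)·Q(Jan 2021) = 1.67×153 + 26.34×4 + 4.71×39 + 9.58×31 = 255.51 + 105.36 + 183.69 + 296.98 = 841.54
Index = 841.08 / 841.54 × 100 = 99.9453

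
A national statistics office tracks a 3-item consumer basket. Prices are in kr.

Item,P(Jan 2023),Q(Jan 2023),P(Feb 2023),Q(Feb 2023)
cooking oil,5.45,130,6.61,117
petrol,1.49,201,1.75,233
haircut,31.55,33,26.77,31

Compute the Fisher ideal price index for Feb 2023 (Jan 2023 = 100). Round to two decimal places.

Laspeyres component (base-period weights):
ΣP(Feb 2023)Q(Jan 2023) = 6.61×130 + 1.75×201 + 26.77×33 = 859.3 + 351.75 + 883.41 = 2094.46
ΣP(Jan 2023)Q(Jan 2023) = 5.45×130 + 1.49×201 + 31.55×33 = 708.5 + 299.49 + 1041.15 = 2049.14
L = 2094.46 / 2049.14 × 100 = 102.2117
Paasche component (current-period weights):
ΣP(Feb 2023)Q(Feb 2023) = 6.61×117 + 1.75×233 + 26.77×31 = 773.37 + 407.75 + 829.87 = 2010.99
ΣP(Jan 2023)Q(Feb 2023) = 5.45×117 + 1.49×233 + 31.55×31 = 637.65 + 347.17 + 978.05 = 1962.87
P = 2010.99 / 1962.87 × 100 = 102.4515
Fisher = √(L × P) = √(102.2117 × 102.4515) = 102.3315

102.33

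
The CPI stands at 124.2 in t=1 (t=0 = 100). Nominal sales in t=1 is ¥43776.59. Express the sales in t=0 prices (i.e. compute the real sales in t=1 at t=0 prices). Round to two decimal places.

35246.85

Real = Nominal ÷ (Index/100) = 43776.59 ÷ (124.2/100)
     = 43776.59 ÷ 1.242 = 35246.8519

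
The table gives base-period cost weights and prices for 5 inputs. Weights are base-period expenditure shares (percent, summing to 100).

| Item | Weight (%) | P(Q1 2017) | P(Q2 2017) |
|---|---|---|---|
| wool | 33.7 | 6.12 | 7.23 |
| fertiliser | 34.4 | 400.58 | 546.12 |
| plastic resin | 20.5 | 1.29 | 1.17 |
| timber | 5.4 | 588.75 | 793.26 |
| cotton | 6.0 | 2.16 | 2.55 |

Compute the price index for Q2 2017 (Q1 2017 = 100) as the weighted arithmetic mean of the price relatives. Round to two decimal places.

119.66

wool: 33.7 × (7.23/6.12) = 33.7 × 1.181373 = 39.8123
fertiliser: 34.4 × (546.12/400.58) = 34.4 × 1.363323 = 46.8983
plastic resin: 20.5 × (1.17/1.29) = 20.5 × 0.906977 = 18.5930
timber: 5.4 × (793.26/588.75) = 5.4 × 1.347363 = 7.2758
cotton: 6.0 × (2.55/2.16) = 6.0 × 1.180556 = 7.0833
Index = Σ wᵢ·(p₁ᵢ/p₀ᵢ) = 39.8123 + 46.8983 + 18.5930 + 7.2758 + 7.0833 = 119.6627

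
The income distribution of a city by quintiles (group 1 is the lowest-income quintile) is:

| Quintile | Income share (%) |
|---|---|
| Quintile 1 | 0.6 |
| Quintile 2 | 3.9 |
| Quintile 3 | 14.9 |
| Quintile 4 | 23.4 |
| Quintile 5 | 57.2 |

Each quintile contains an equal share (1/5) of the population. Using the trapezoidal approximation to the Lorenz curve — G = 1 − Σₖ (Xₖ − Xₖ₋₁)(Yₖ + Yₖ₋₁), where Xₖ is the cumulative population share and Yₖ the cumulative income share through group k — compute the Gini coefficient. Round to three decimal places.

Cumulative income shares Yₖ: 0.0060, 0.0450, 0.1940, 0.4280, 1.0000
Σ (Xₖ−Xₖ₋₁)(Yₖ+Yₖ₋₁) = (1/5)(0.0060+0.0000) + (1/5)(0.0450+0.0060) + (1/5)(0.1940+0.0450) + (1/5)(0.4280+0.1940) + (1/5)(1.0000+0.4280)
  = 0.0012 + 0.0102 + 0.0478 + 0.1244 + 0.2856 = 0.4692
G = 1 − 0.4692 = 0.5308

0.531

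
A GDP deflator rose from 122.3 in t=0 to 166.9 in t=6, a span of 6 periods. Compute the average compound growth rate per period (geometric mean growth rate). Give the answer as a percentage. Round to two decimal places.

5.32%

Growth factor = (166.9/122.3)^(1/6) = (1.364677)^(1/6) = 1.053186
Growth rate = 1.053186 − 1 = 0.053186 = 5.3186%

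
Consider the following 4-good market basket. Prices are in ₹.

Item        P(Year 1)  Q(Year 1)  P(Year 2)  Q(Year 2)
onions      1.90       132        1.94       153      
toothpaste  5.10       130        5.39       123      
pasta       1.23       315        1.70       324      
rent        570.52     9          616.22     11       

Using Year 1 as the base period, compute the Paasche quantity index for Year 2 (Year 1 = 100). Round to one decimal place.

117.8

Paasche quantity index uses current-period prices as weights.
ΣP(Year 2)·Q(Year 2) = 1.94×153 + 5.39×123 + 1.70×324 + 616.22×11 = 296.82 + 662.97 + 550.8 + 6778.42 = 8289.01
ΣP(Year 2)·Q(Year 1) = 1.94×132 + 5.39×130 + 1.70×315 + 616.22×9 = 256.08 + 700.7 + 535.5 + 5545.98 = 7038.26
Index = 8289.01 / 7038.26 × 100 = 117.7707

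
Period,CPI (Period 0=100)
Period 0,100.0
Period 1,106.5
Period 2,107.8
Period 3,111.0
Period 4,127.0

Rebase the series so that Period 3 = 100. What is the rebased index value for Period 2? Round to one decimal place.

97.1

Rebased(Period 2) = 107.8 / 111.0 × 100 = 97.1171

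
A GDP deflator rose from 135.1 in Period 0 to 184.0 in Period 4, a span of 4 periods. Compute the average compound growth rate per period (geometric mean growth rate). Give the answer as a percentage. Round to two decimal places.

Growth factor = (184.0/135.1)^(1/4) = (1.361954)^(1/4) = 1.080291
Growth rate = 1.080291 − 1 = 0.080291 = 8.0291%

8.03%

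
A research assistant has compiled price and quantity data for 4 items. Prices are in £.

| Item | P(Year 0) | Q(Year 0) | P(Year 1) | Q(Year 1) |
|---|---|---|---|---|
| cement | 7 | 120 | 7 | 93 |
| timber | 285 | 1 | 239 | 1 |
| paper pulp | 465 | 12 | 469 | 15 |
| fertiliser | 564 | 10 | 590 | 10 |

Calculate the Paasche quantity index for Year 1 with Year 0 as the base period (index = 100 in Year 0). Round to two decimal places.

Paasche quantity index uses current-period prices as weights.
ΣP(Year 1)·Q(Year 1) = 7×93 + 239×1 + 469×15 + 590×10 = 651 + 239 + 7035 + 5900 = 13825
ΣP(Year 1)·Q(Year 0) = 7×120 + 239×1 + 469×12 + 590×10 = 840 + 239 + 5628 + 5900 = 12607
Index = 13825 / 12607 × 100 = 109.6613

109.66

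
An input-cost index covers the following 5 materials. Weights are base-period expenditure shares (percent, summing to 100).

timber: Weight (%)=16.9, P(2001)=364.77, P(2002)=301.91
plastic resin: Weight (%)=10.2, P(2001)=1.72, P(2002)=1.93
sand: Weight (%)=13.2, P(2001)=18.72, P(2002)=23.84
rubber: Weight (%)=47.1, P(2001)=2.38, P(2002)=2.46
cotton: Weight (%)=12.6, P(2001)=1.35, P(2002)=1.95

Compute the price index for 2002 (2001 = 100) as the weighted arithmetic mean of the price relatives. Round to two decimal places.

timber: 16.9 × (301.91/364.77) = 16.9 × 0.827672 = 13.9877
plastic resin: 10.2 × (1.93/1.72) = 10.2 × 1.122093 = 11.4453
sand: 13.2 × (23.84/18.72) = 13.2 × 1.273504 = 16.8103
rubber: 47.1 × (2.46/2.38) = 47.1 × 1.033613 = 48.6832
cotton: 12.6 × (1.95/1.35) = 12.6 × 1.444444 = 18.2000
Index = Σ wᵢ·(p₁ᵢ/p₀ᵢ) = 13.9877 + 11.4453 + 16.8103 + 48.6832 + 18.2000 = 109.1265

109.13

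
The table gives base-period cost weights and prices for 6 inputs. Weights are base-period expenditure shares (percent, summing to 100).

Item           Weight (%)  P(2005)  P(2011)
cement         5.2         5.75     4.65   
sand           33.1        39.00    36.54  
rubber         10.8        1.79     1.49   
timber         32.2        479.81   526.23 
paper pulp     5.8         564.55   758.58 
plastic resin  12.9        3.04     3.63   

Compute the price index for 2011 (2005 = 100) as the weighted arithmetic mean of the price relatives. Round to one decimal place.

102.7

cement: 5.2 × (4.65/5.75) = 5.2 × 0.808696 = 4.2052
sand: 33.1 × (36.54/39.00) = 33.1 × 0.936923 = 31.0122
rubber: 10.8 × (1.49/1.79) = 10.8 × 0.832402 = 8.9899
timber: 32.2 × (526.23/479.81) = 32.2 × 1.096747 = 35.3152
paper pulp: 5.8 × (758.58/564.55) = 5.8 × 1.343690 = 7.7934
plastic resin: 12.9 × (3.63/3.04) = 12.9 × 1.194079 = 15.4036
Index = Σ wᵢ·(p₁ᵢ/p₀ᵢ) = 4.2052 + 31.0122 + 8.9899 + 35.3152 + 7.7934 + 15.4036 = 102.7196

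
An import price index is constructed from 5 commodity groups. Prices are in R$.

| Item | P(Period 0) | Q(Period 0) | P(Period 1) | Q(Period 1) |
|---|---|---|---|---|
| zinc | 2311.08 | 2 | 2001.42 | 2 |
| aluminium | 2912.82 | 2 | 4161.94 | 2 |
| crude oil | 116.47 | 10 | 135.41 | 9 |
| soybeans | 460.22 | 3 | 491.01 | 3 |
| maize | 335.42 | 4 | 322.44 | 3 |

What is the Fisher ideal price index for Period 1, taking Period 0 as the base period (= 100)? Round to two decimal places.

114.93

Laspeyres component (base-period weights):
ΣP(Period 1)Q(Period 0) = 2001.42×2 + 4161.94×2 + 135.41×10 + 491.01×3 + 322.44×4 = 4002.84 + 8323.88 + 1354.1 + 1473.03 + 1289.76 = 16443.61
ΣP(Period 0)Q(Period 0) = 2311.08×2 + 2912.82×2 + 116.47×10 + 460.22×3 + 335.42×4 = 4622.16 + 5825.64 + 1164.7 + 1380.66 + 1341.68 = 14334.84
L = 16443.61 / 14334.84 × 100 = 114.7108
Paasche component (current-period weights):
ΣP(Period 1)Q(Period 1) = 2001.42×2 + 4161.94×2 + 135.41×9 + 491.01×3 + 322.44×3 = 4002.84 + 8323.88 + 1218.69 + 1473.03 + 967.32 = 15985.76
ΣP(Period 0)Q(Period 1) = 2311.08×2 + 2912.82×2 + 116.47×9 + 460.22×3 + 335.42×3 = 4622.16 + 5825.64 + 1048.23 + 1380.66 + 1006.26 = 13882.95
P = 15985.76 / 13882.95 × 100 = 115.1467
Fisher = √(L × P) = √(114.7108 × 115.1467) = 114.9285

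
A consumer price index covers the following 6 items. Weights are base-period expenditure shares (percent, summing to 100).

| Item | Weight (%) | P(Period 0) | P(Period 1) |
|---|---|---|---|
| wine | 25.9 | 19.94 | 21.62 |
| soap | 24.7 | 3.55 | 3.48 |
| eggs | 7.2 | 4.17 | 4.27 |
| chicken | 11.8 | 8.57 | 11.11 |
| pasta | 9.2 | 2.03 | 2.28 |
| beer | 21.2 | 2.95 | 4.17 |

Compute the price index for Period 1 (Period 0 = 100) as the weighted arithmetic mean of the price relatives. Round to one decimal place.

115.3

wine: 25.9 × (21.62/19.94) = 25.9 × 1.084253 = 28.0821
soap: 24.7 × (3.48/3.55) = 24.7 × 0.980282 = 24.2130
eggs: 7.2 × (4.27/4.17) = 7.2 × 1.023981 = 7.3727
chicken: 11.8 × (11.11/8.57) = 11.8 × 1.296383 = 15.2973
pasta: 9.2 × (2.28/2.03) = 9.2 × 1.123153 = 10.3330
beer: 21.2 × (4.17/2.95) = 21.2 × 1.413559 = 29.9675
Index = Σ wᵢ·(p₁ᵢ/p₀ᵢ) = 28.0821 + 24.2130 + 7.3727 + 15.2973 + 10.3330 + 29.9675 = 115.2655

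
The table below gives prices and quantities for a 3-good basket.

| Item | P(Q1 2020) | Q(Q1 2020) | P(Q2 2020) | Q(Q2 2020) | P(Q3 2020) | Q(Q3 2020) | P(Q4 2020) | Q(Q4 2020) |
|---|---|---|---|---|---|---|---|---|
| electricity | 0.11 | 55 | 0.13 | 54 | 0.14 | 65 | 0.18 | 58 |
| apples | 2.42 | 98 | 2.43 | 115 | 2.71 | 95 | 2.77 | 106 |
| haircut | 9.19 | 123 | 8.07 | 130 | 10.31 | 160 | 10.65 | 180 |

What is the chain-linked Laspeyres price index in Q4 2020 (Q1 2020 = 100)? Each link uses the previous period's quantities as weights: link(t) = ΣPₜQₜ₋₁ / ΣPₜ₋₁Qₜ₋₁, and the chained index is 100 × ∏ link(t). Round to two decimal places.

115.65

Link Q1 2020→Q2 2020:
ΣP(Q2 2020)Q(Q1 2020) = 0.13×55 + 2.43×98 + 8.07×123 = 7.15 + 238.14 + 992.61 = 1237.9
ΣP(Q1 2020)Q(Q1 2020) = 0.11×55 + 2.42×98 + 9.19×123 = 6.05 + 237.16 + 1130.37 = 1373.58
link = 1237.9/1373.58 = 0.901222
Link Q2 2020→Q3 2020:
ΣP(Q3 2020)Q(Q2 2020) = 0.14×54 + 2.71×115 + 10.31×130 = 7.56 + 311.65 + 1340.3 = 1659.51
ΣP(Q2 2020)Q(Q2 2020) = 0.13×54 + 2.43×115 + 8.07×130 = 7.02 + 279.45 + 1049.1 = 1335.57
link = 1659.51/1335.57 = 1.242548
Link Q3 2020→Q4 2020:
ΣP(Q4 2020)Q(Q3 2020) = 0.18×65 + 2.77×95 + 10.65×160 = 11.7 + 263.15 + 1704 = 1978.85
ΣP(Q3 2020)Q(Q3 2020) = 0.14×65 + 2.71×95 + 10.31×160 = 9.1 + 257.45 + 1649.6 = 1916.15
link = 1978.85/1916.15 = 1.032722
Chained index = 100 × 0.901222 × 1.242548 × 1.032722 = 115.6454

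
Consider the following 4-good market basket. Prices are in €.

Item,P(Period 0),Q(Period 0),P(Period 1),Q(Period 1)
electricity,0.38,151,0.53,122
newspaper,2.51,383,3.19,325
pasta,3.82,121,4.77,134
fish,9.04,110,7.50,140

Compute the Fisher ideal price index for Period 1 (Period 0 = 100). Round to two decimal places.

107.46

Laspeyres component (base-period weights):
ΣP(Period 1)Q(Period 0) = 0.53×151 + 3.19×383 + 4.77×121 + 7.50×110 = 80.03 + 1221.77 + 577.17 + 825 = 2703.97
ΣP(Period 0)Q(Period 0) = 0.38×151 + 2.51×383 + 3.82×121 + 9.04×110 = 57.38 + 961.33 + 462.22 + 994.4 = 2475.33
L = 2703.97 / 2475.33 × 100 = 109.2367
Paasche component (current-period weights):
ΣP(Period 1)Q(Period 1) = 0.53×122 + 3.19×325 + 4.77×134 + 7.50×140 = 64.66 + 1036.75 + 639.18 + 1050 = 2790.59
ΣP(Period 0)Q(Period 1) = 0.38×122 + 2.51×325 + 3.82×134 + 9.04×140 = 46.36 + 815.75 + 511.88 + 1265.6 = 2639.59
P = 2790.59 / 2639.59 × 100 = 105.7206
Fisher = √(L × P) = √(109.2367 × 105.7206) = 107.4643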